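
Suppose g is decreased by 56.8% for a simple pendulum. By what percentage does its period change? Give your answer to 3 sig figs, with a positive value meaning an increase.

T ∝ 1/√g, so T'/T = 1/√(0.4320) = 1.521.
Percentage change in T = (1.521 − 1) × 100% = 52.1%.

52.1%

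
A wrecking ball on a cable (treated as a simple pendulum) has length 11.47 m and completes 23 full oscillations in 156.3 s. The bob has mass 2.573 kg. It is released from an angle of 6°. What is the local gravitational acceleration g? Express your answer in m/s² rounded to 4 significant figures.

9.805 m/s²

T = 156.3/23 = 6.7957 s.
From T = 2π√(L/g), g = 4π²L/T² = 4π² × 11.47/6.7957² = 9.805 m/s².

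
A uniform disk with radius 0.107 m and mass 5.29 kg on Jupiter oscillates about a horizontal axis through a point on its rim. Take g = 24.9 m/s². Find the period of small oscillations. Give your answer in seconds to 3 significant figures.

0.504 s

I_cm = ½mr² = 0.03028 kg·m². The pivot is at distance d = 0.107 m from the centre of mass.
By the parallel-axis theorem, I = I_cm + md² = 0.03028 + 0.06057 = 0.09085 kg·m².
T = 2π√(I/(mgd)) = 2π√(0.09085/(5.29 × 24.9 × 0.107)) = 0.504 s.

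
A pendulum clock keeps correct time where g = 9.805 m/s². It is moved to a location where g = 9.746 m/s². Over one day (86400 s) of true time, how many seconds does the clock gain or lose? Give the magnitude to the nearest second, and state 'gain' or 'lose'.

lose 260 s

The clock's period scales as T ∝ 1/√g, so T'/T = √(9.805/9.746) = 1.00302.
In 86400 s of true time the clock registers 86400/1.00302 = 86139.7 s, so it loses 260 s.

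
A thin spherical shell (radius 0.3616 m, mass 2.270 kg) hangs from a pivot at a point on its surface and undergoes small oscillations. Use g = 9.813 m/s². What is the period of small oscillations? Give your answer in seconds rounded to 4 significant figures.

I_cm = (2/3)mr² = 0.19788 kg·m². The pivot is at distance d = 0.3616 m from the centre of mass.
By the parallel-axis theorem, I = I_cm + md² = 0.19788 + 0.29681 = 0.49469 kg·m².
T = 2π√(I/(mgd)) = 2π√(0.49469/(2.270 × 9.813 × 0.3616)) = 1.557 s.

1.557 s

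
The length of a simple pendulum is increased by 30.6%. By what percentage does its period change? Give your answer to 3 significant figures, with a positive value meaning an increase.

14.3%

T ∝ √L, so T'/T = √(1.306) = 1.143.
Percentage change in T = (1.143 − 1) × 100% = 14.3%.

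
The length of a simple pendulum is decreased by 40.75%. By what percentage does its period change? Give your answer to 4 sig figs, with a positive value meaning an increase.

T ∝ √L, so T'/T = √(0.59250) = 0.76974.
Percentage change in T = (0.76974 − 1) × 100% = -23.03%.

-23.03%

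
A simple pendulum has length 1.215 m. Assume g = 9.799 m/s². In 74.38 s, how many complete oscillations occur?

T = 2π√(L/g) = 2π√(1.215/9.799) = 2.2125 s.
Number of complete oscillations = ⌊74.38/2.2125⌋ = ⌊33.619⌋ = 33.

33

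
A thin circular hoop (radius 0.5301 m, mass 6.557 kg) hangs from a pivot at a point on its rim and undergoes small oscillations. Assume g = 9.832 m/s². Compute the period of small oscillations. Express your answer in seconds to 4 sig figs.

I_cm = mr² = 1.8426 kg·m². The pivot is at distance d = 0.5301 m from the centre of mass.
By the parallel-axis theorem, I = I_cm + md² = 1.8426 + 1.8426 = 3.6851 kg·m².
T = 2π√(I/(mgd)) = 2π√(3.6851/(6.557 × 9.832 × 0.5301)) = 2.063 s.

2.063 s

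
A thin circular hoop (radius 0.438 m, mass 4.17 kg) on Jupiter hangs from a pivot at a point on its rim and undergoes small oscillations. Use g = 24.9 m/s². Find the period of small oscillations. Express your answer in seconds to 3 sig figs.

I_cm = mr² = 0.8000 kg·m². The pivot is at distance d = 0.438 m from the centre of mass.
By the parallel-axis theorem, I = I_cm + md² = 0.8000 + 0.8000 = 1.600 kg·m².
T = 2π√(I/(mgd)) = 2π√(1.600/(4.17 × 24.9 × 0.438)) = 1.18 s.

1.18 s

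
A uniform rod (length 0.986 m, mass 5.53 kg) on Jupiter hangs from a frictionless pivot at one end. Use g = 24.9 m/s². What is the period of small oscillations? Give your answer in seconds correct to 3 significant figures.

1.02 s

For a physical pendulum T = 2π√(I/(mgd)), with d = 0.4930 m from pivot to centre of mass.
I_cm = mL²/12 = 5.53 × 0.986²/12 = 0.4480 kg·m²; I = I_cm + md² = 0.4480 + 5.53 × 0.4930² = 1.792 kg·m².
T = 2π√(1.792/(5.53 × 24.9 × 0.4930)) = 1.02 s.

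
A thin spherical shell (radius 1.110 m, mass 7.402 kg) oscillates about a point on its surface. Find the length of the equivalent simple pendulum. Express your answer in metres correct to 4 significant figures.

The equivalent simple-pendulum length is L_eq = I/(md), where I is about the pivot and d = 1.1100 m.
I_cm = (2/3)mR² = 6.0800 kg·m², so I = I_cm + md² = 6.0800 + 9.1200 = 15.200 kg·m².
L_eq = 15.200/(7.402 × 1.1100) = 1.850 m.

1.850 m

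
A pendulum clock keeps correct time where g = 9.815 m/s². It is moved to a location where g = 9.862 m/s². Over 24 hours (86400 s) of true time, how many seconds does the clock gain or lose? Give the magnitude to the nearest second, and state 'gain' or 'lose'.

gain 207 s

The clock's period scales as T ∝ 1/√g, so T'/T = √(9.815/9.862) = 0.997614.
In 86400 s of true time the clock registers 86400/0.997614 = 86606.6 s, so it gains 207 s.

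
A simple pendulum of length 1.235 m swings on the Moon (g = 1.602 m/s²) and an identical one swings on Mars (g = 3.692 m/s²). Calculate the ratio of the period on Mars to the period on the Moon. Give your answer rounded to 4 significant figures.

0.6587

T ∝ 1/√g, so T₂/T₁ = √(g₁/g₂) = √(1.602/3.692) = 0.6587.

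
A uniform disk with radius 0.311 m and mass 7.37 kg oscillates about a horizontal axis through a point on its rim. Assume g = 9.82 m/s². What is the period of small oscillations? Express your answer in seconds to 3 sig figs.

I_cm = ½mr² = 0.3564 kg·m². The pivot is at distance d = 0.311 m from the centre of mass.
By the parallel-axis theorem, I = I_cm + md² = 0.3564 + 0.7128 = 1.069 kg·m².
T = 2π√(I/(mgd)) = 2π√(1.069/(7.37 × 9.82 × 0.311)) = 1.37 s.

1.37 s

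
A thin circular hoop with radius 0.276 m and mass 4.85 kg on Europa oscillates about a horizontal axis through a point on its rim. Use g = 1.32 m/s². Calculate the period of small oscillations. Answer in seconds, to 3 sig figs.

I_cm = mr² = 0.3695 kg·m². The pivot is at distance d = 0.276 m from the centre of mass.
By the parallel-axis theorem, I = I_cm + md² = 0.3695 + 0.3695 = 0.7389 kg·m².
T = 2π√(I/(mgd)) = 2π√(0.7389/(4.85 × 1.32 × 0.276)) = 4.06 s.

4.06 s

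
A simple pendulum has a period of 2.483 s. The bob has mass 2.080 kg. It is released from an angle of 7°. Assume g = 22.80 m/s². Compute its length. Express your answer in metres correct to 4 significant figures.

From T = 2π√(L/g), L = gT²/(4π²) = 22.80 × 2.4830²/(4π²) = 3.561 m.

3.561 m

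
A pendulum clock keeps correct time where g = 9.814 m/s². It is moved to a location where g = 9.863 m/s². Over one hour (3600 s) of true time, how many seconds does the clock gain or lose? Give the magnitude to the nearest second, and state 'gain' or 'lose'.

The clock's period scales as T ∝ 1/√g, so T'/T = √(9.814/9.863) = 0.997513.
In 3600 s of true time the clock registers 3600/0.997513 = 3609.0 s, so it gains 9 s.

gain 9 s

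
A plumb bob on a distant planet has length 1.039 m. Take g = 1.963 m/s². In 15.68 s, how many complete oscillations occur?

3

T = 2π√(L/g) = 2π√(1.039/1.963) = 4.5712 s.
Number of complete oscillations = ⌊15.68/4.5712⌋ = ⌊3.4302⌋ = 3.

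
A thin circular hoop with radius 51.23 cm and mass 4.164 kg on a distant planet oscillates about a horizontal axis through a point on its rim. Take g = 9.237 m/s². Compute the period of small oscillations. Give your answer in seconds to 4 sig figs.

I_cm = mr² = 1.0928 kg·m². The pivot is at distance d = 0.5123 m from the centre of mass.
By the parallel-axis theorem, I = I_cm + md² = 1.0928 + 1.0928 = 2.1857 kg·m².
T = 2π√(I/(mgd)) = 2π√(2.1857/(4.164 × 9.237 × 0.5123)) = 2.093 s.

2.093 s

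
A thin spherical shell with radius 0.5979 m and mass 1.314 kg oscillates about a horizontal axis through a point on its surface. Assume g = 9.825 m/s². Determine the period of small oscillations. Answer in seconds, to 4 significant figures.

2.001 s

I_cm = (2/3)mr² = 0.31316 kg·m². The pivot is at distance d = 0.5979 m from the centre of mass.
By the parallel-axis theorem, I = I_cm + md² = 0.31316 + 0.46973 = 0.78289 kg·m².
T = 2π√(I/(mgd)) = 2π√(0.78289/(1.314 × 9.825 × 0.5979)) = 2.001 s.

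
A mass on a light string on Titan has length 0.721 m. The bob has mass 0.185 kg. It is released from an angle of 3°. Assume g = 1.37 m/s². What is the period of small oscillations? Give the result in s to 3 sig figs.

4.56 s

T = 2π√(L/g) = 2π√(0.721/1.37) = 2π × 0.7254 = 4.56 s.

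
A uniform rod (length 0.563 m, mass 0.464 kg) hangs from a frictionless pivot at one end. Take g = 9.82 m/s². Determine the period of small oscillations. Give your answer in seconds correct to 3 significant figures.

For a physical pendulum T = 2π√(I/(mgd)), with d = 0.2815 m from pivot to centre of mass.
I_cm = mL²/12 = 0.464 × 0.563²/12 = 0.01226 kg·m²; I = I_cm + md² = 0.01226 + 0.464 × 0.2815² = 0.04902 kg·m².
T = 2π√(0.04902/(0.464 × 9.82 × 0.2815)) = 1.23 s.

1.23 s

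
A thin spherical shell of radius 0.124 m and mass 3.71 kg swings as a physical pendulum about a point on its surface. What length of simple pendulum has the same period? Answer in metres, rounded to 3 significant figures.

0.207 m

The equivalent simple-pendulum length is L_eq = I/(md), where I is about the pivot and d = 0.1240 m.
I_cm = (2/3)mR² = 0.03803 kg·m², so I = I_cm + md² = 0.03803 + 0.05704 = 0.09507 kg·m².
L_eq = 0.09507/(3.71 × 0.1240) = 0.207 m.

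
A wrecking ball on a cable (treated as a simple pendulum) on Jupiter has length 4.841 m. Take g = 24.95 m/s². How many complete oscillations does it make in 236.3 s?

T = 2π√(L/g) = 2π√(4.841/24.95) = 2.7677 s.
Number of complete oscillations = ⌊236.3/2.7677⌋ = ⌊85.379⌋ = 85.

85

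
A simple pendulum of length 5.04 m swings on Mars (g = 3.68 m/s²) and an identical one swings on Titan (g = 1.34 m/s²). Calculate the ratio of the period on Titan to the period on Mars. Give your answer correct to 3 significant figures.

T ∝ 1/√g, so T₂/T₁ = √(g₁/g₂) = √(3.68/1.34) = 1.66.

1.66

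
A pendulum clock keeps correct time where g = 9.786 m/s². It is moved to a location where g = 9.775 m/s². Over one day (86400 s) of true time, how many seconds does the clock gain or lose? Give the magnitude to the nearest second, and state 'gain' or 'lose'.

The clock's period scales as T ∝ 1/√g, so T'/T = √(9.786/9.775) = 1.00056.
In 86400 s of true time the clock registers 86400/1.00056 = 86351.4 s, so it loses 49 s.

lose 49 s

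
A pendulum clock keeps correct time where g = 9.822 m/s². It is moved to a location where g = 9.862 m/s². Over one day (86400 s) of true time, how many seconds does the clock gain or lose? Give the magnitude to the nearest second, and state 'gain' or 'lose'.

The clock's period scales as T ∝ 1/√g, so T'/T = √(9.822/9.862) = 0.997970.
In 86400 s of true time the clock registers 86400/0.997970 = 86575.8 s, so it gains 176 s.

gain 176 s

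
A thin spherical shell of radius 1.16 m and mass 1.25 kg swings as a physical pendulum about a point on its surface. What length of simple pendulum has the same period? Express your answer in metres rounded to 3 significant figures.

The equivalent simple-pendulum length is L_eq = I/(md), where I is about the pivot and d = 1.160 m.
I_cm = (2/3)mR² = 1.121 kg·m², so I = I_cm + md² = 1.121 + 1.682 = 2.803 kg·m².
L_eq = 2.803/(1.25 × 1.160) = 1.93 m.

1.93 m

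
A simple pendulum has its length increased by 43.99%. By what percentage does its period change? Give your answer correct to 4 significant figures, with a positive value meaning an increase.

20.00%

T ∝ √L, so T'/T = √(1.4399) = 1.2000.
Percentage change in T = (1.2000 − 1) × 100% = 20.00%.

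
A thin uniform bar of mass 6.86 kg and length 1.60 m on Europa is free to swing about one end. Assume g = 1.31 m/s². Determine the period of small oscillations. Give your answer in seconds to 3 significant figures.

For a physical pendulum T = 2π√(I/(mgd)), with d = 0.8000 m from pivot to centre of mass.
I_cm = mL²/12 = 6.86 × 1.60²/12 = 1.463 kg·m²; I = I_cm + md² = 1.463 + 6.86 × 0.8000² = 5.854 kg·m².
T = 2π√(5.854/(6.86 × 1.31 × 0.8000)) = 5.67 s.

5.67 s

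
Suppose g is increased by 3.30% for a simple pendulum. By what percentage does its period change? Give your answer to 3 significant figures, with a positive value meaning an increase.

-1.61%

T ∝ 1/√g, so T'/T = 1/√(1.033) = 0.9839.
Percentage change in T = (0.9839 − 1) × 100% = -1.61%.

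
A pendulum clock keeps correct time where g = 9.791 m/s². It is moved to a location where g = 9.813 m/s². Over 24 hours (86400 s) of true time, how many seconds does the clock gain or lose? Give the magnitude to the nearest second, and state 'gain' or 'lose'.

gain 97 s

The clock's period scales as T ∝ 1/√g, so T'/T = √(9.791/9.813) = 0.998878.
In 86400 s of true time the clock registers 86400/0.998878 = 86497.0 s, so it gains 97 s.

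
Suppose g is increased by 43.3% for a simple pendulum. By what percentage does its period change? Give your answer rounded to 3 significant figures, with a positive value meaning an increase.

T ∝ 1/√g, so T'/T = 1/√(1.433) = 0.8354.
Percentage change in T = (0.8354 − 1) × 100% = -16.5%.

-16.5%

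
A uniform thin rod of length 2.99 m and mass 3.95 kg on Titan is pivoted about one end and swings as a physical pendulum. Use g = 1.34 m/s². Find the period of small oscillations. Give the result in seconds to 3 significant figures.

For a physical pendulum T = 2π√(I/(mgd)), with d = 1.495 m from pivot to centre of mass.
I_cm = mL²/12 = 3.95 × 2.99²/12 = 2.943 kg·m²; I = I_cm + md² = 2.943 + 3.95 × 1.495² = 11.77 kg·m².
T = 2π√(11.77/(3.95 × 1.34 × 1.495)) = 7.66 s.

7.66 s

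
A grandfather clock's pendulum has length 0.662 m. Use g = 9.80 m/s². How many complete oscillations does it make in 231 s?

141

T = 2π√(L/g) = 2π√(0.662/9.80) = 1.633 s.
Number of complete oscillations = ⌊231/1.633⌋ = ⌊141.5⌋ = 141.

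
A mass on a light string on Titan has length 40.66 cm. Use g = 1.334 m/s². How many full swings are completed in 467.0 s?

T = 2π√(L/g) = 2π√(0.4066/1.334) = 3.4689 s.
Number of complete oscillations = ⌊467.0/3.4689⌋ = ⌊134.63⌋ = 134.

134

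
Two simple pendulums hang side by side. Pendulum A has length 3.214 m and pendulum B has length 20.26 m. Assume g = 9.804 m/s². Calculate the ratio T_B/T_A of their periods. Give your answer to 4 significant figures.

2.511

T ∝ √L, so T_B/T_A = √(L_B/L_A) = √(20.26/3.214) = 2.511.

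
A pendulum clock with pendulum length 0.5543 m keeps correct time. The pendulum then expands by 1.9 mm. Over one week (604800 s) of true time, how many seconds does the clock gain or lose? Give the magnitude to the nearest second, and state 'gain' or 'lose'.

T ∝ √L, so T'/T = √(0.55620/0.5543) = 1.00171.
In 604800 s of true time the clock registers 604800/1.00171 = 603766.1 s, so it loses 1034 s.

lose 1034 s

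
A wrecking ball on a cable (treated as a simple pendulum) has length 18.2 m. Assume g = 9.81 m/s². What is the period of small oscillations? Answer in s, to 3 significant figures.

T = 2π√(L/g) = 2π√(18.2/9.81) = 2π × 1.362 = 8.56 s.

8.56 s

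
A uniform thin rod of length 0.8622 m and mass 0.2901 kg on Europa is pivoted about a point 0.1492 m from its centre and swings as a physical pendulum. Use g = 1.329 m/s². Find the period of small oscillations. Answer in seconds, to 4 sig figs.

4.095 s

For a physical pendulum T = 2π√(I/(mgd)), with d = 0.14920 m from pivot to centre of mass.
I_cm = mL²/12 = 0.2901 × 0.8622²/12 = 0.017971 kg·m²; I = I_cm + md² = 0.017971 + 0.2901 × 0.14920² = 0.024429 kg·m².
T = 2π√(0.024429/(0.2901 × 1.329 × 0.14920)) = 4.095 s.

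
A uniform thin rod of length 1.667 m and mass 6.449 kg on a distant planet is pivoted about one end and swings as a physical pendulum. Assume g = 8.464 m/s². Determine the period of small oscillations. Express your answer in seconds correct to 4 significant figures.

2.277 s

For a physical pendulum T = 2π√(I/(mgd)), with d = 0.83350 m from pivot to centre of mass.
I_cm = mL²/12 = 6.449 × 1.667²/12 = 1.4934 kg·m²; I = I_cm + md² = 1.4934 + 6.449 × 0.83350² = 5.9737 kg·m².
T = 2π√(5.9737/(6.449 × 8.464 × 0.83350)) = 2.277 s.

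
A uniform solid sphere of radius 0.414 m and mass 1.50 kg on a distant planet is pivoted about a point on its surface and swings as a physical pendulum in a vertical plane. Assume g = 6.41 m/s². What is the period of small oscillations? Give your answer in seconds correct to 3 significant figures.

1.89 s

I_cm = (2/5)mr² = 0.1028 kg·m². The pivot is at distance d = 0.414 m from the centre of mass.
By the parallel-axis theorem, I = I_cm + md² = 0.1028 + 0.2571 = 0.3599 kg·m².
T = 2π√(I/(mgd)) = 2π√(0.3599/(1.50 × 6.41 × 0.414)) = 1.89 s.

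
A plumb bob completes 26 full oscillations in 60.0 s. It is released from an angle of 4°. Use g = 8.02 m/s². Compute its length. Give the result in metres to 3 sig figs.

1.08 m

T = 60.0/26 = 2.308 s.
From T = 2π√(L/g), L = gT²/(4π²) = 8.02 × 2.308²/(4π²) = 1.08 m.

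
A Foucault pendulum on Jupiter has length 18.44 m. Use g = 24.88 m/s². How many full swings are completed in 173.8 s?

T = 2π√(L/g) = 2π√(18.44/24.88) = 5.4092 s.
Number of complete oscillations = ⌊173.8/5.4092⌋ = ⌊32.130⌋ = 32.

32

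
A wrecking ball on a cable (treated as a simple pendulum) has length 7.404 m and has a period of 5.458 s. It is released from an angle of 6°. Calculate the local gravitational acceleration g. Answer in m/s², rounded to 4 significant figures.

9.812 m/s²

From T = 2π√(L/g), g = 4π²L/T² = 4π² × 7.404/5.4580² = 9.812 m/s².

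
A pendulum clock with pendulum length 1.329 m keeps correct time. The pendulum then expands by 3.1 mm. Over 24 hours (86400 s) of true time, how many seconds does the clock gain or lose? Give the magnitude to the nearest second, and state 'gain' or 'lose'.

lose 101 s

T ∝ √L, so T'/T = √(1.33210/1.329) = 1.00117.
In 86400 s of true time the clock registers 86400/1.00117 = 86299.4 s, so it loses 101 s.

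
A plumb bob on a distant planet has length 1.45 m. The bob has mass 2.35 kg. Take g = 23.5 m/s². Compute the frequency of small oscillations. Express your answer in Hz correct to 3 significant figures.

T = 2π√(L/g) = 2π√(1.45/23.5) = 1.561 s, so f = 1/T = 0.641 Hz.

0.641 Hz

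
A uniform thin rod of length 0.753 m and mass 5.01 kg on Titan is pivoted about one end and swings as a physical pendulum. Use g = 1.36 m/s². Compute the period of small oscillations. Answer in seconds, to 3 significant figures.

For a physical pendulum T = 2π√(I/(mgd)), with d = 0.3765 m from pivot to centre of mass.
I_cm = mL²/12 = 5.01 × 0.753²/12 = 0.2367 kg·m²; I = I_cm + md² = 0.2367 + 5.01 × 0.3765² = 0.9469 kg·m².
T = 2π√(0.9469/(5.01 × 1.36 × 0.3765)) = 3.82 s.

3.82 s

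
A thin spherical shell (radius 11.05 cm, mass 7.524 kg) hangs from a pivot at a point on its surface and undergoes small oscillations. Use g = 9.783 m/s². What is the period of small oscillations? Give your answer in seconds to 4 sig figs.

0.8621 s

I_cm = (2/3)mr² = 0.061247 kg·m². The pivot is at distance d = 0.1105 m from the centre of mass.
By the parallel-axis theorem, I = I_cm + md² = 0.061247 + 0.091870 = 0.15312 kg·m².
T = 2π√(I/(mgd)) = 2π√(0.15312/(7.524 × 9.783 × 0.1105)) = 0.8621 s.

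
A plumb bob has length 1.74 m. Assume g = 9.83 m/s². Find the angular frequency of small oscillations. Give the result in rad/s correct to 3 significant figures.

ω = √(g/L) = √(9.83/1.74) = 2.38 rad/s.

2.38 rad/s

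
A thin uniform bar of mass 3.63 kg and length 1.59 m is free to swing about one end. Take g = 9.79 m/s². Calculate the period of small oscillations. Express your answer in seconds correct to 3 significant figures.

For a physical pendulum T = 2π√(I/(mgd)), with d = 0.7950 m from pivot to centre of mass.
I_cm = mL²/12 = 3.63 × 1.59²/12 = 0.7648 kg·m²; I = I_cm + md² = 0.7648 + 3.63 × 0.7950² = 3.059 kg·m².
T = 2π√(3.059/(3.63 × 9.79 × 0.7950)) = 2.07 s.

2.07 s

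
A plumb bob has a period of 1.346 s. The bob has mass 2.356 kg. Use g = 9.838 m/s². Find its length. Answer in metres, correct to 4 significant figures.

From T = 2π√(L/g), L = gT²/(4π²) = 9.838 × 1.3460²/(4π²) = 0.4515 m.

0.4515 m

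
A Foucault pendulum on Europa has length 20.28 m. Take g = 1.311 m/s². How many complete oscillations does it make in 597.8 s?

24

T = 2π√(L/g) = 2π√(20.28/1.311) = 24.712 s.
Number of complete oscillations = ⌊597.8/24.712⌋ = ⌊24.190⌋ = 24.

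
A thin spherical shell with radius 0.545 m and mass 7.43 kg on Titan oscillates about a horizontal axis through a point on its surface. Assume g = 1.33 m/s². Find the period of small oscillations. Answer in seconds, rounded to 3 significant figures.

5.19 s

I_cm = (2/3)mr² = 1.471 kg·m². The pivot is at distance d = 0.545 m from the centre of mass.
By the parallel-axis theorem, I = I_cm + md² = 1.471 + 2.207 = 3.678 kg·m².
T = 2π√(I/(mgd)) = 2π√(3.678/(7.43 × 1.33 × 0.545)) = 5.19 s.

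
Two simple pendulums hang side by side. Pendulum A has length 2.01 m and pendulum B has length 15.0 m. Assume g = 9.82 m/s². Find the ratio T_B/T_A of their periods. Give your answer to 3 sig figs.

2.73

T ∝ √L, so T_B/T_A = √(L_B/L_A) = √(15.0/2.01) = 2.73.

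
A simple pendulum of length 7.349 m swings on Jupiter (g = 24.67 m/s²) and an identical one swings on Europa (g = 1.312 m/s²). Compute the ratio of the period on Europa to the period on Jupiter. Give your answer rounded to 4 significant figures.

T ∝ 1/√g, so T₂/T₁ = √(g₁/g₂) = √(24.67/1.312) = 4.336.

4.336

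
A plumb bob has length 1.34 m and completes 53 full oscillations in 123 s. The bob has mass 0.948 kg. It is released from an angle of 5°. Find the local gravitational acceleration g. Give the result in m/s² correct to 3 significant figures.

T = 123/53 = 2.321 s.
From T = 2π√(L/g), g = 4π²L/T² = 4π² × 1.34/2.321² = 9.82 m/s².

9.82 m/s²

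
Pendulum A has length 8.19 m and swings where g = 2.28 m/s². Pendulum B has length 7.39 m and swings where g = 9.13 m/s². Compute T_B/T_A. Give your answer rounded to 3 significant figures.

T = 2π√(L/g), so T_B/T_A = √((L_B/g_B)/(L_A/g_A)) = √((7.39/9.13)/(8.19/2.28)) = 0.475.

0.475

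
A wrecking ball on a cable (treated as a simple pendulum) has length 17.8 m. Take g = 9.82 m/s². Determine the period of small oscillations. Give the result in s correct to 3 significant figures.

8.46 s

T = 2π√(L/g) = 2π√(17.8/9.82) = 2π × 1.346 = 8.46 s.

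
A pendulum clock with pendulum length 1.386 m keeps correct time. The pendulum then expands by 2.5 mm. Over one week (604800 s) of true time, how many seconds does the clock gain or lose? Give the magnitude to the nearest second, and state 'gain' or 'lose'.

lose 545 s

T ∝ √L, so T'/T = √(1.38850/1.386) = 1.00090.
In 604800 s of true time the clock registers 604800/1.00090 = 604255.3 s, so it loses 545 s.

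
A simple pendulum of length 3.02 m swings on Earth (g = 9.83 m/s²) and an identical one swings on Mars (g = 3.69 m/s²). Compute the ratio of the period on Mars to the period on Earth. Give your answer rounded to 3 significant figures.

1.63

T ∝ 1/√g, so T₂/T₁ = √(g₁/g₂) = √(9.83/3.69) = 1.63.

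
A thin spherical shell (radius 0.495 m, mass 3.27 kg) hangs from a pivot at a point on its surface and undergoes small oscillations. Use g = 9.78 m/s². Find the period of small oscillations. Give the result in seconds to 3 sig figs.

1.82 s

I_cm = (2/3)mr² = 0.5342 kg·m². The pivot is at distance d = 0.495 m from the centre of mass.
By the parallel-axis theorem, I = I_cm + md² = 0.5342 + 0.8012 = 1.335 kg·m².
T = 2π√(I/(mgd)) = 2π√(1.335/(3.27 × 9.78 × 0.495)) = 1.82 s.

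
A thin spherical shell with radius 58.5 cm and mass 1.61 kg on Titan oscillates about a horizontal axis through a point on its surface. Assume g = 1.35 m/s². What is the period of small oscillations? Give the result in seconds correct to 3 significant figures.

I_cm = (2/3)mr² = 0.3673 kg·m². The pivot is at distance d = 0.585 m from the centre of mass.
By the parallel-axis theorem, I = I_cm + md² = 0.3673 + 0.5510 = 0.9183 kg·m².
T = 2π√(I/(mgd)) = 2π√(0.9183/(1.61 × 1.35 × 0.585)) = 5.34 s.

5.34 s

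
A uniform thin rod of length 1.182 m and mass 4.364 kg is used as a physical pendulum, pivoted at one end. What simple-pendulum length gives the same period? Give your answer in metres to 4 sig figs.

0.7880 m

The equivalent simple-pendulum length is L_eq = I/(md), where I is about the pivot and d = 0.59100 m.
I_cm = (1/12)mL² = 0.50809 kg·m², so I = I_cm + md² = 0.50809 + 1.5243 = 2.0323 kg·m².
L_eq = 2.0323/(4.364 × 0.59100) = 0.7880 m.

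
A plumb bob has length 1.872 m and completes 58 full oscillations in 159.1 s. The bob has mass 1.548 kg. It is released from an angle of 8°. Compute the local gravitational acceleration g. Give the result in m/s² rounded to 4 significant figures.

9.822 m/s²

T = 159.1/58 = 2.7431 s.
From T = 2π√(L/g), g = 4π²L/T² = 4π² × 1.872/2.7431² = 9.822 m/s².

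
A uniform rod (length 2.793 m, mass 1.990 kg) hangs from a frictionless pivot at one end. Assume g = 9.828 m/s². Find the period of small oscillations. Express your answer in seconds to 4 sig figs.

For a physical pendulum T = 2π√(I/(mgd)), with d = 1.3965 m from pivot to centre of mass.
I_cm = mL²/12 = 1.990 × 2.793²/12 = 1.2936 kg·m²; I = I_cm + md² = 1.2936 + 1.990 × 1.3965² = 5.1746 kg·m².
T = 2π√(5.1746/(1.990 × 9.828 × 1.3965)) = 2.735 s.

2.735 s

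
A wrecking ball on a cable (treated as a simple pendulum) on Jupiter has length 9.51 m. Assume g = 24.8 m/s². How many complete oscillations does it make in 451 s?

T = 2π√(L/g) = 2π√(9.51/24.8) = 3.891 s.
Number of complete oscillations = ⌊451/3.891⌋ = ⌊115.9⌋ = 115.

115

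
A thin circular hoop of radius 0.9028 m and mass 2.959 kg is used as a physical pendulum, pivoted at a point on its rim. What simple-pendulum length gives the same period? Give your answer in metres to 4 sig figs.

1.806 m

The equivalent simple-pendulum length is L_eq = I/(md), where I is about the pivot and d = 0.90280 m.
I_cm = mR² = 2.4117 kg·m², so I = I_cm + md² = 2.4117 + 2.4117 = 4.8235 kg·m².
L_eq = 4.8235/(2.959 × 0.90280) = 1.806 m.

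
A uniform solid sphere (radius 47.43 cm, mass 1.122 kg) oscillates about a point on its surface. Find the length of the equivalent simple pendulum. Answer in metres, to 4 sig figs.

The equivalent simple-pendulum length is L_eq = I/(md), where I is about the pivot and d = 0.47430 m.
I_cm = (2/5)mR² = 0.10096 kg·m², so I = I_cm + md² = 0.10096 + 0.25241 = 0.35337 kg·m².
L_eq = 0.35337/(1.122 × 0.47430) = 0.6640 m.

0.6640 m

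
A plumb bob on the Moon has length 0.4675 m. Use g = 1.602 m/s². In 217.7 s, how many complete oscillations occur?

64

T = 2π√(L/g) = 2π√(0.4675/1.602) = 3.3942 s.
Number of complete oscillations = ⌊217.7/3.3942⌋ = ⌊64.139⌋ = 64.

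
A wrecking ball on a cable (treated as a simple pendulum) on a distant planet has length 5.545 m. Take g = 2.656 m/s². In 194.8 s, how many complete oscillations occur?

T = 2π√(L/g) = 2π√(5.545/2.656) = 9.0786 s.
Number of complete oscillations = ⌊194.8/9.0786⌋ = ⌊21.457⌋ = 21.

21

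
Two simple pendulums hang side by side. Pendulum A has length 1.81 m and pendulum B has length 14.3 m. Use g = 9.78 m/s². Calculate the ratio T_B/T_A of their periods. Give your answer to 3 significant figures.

2.81

T ∝ √L, so T_B/T_A = √(L_B/L_A) = √(14.3/1.81) = 2.81.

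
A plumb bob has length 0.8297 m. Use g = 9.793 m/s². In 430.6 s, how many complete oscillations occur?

235

T = 2π√(L/g) = 2π√(0.8297/9.793) = 1.8289 s.
Number of complete oscillations = ⌊430.6/1.8289⌋ = ⌊235.45⌋ = 235.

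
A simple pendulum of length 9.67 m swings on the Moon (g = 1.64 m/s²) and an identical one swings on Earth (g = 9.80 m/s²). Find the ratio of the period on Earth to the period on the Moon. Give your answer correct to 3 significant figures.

T ∝ 1/√g, so T₂/T₁ = √(g₁/g₂) = √(1.64/9.80) = 0.409.

0.409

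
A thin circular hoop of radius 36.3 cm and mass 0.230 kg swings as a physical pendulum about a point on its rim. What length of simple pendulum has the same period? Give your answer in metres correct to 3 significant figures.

0.726 m

The equivalent simple-pendulum length is L_eq = I/(md), where I is about the pivot and d = 0.3630 m.
I_cm = mR² = 0.03031 kg·m², so I = I_cm + md² = 0.03031 + 0.03031 = 0.06061 kg·m².
L_eq = 0.06061/(0.230 × 0.3630) = 0.726 m.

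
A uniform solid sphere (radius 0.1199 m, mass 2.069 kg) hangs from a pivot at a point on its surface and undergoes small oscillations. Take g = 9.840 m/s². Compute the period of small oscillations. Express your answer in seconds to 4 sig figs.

I_cm = (2/5)mr² = 0.011898 kg·m². The pivot is at distance d = 0.1199 m from the centre of mass.
By the parallel-axis theorem, I = I_cm + md² = 0.011898 + 0.029744 = 0.041642 kg·m².
T = 2π√(I/(mgd)) = 2π√(0.041642/(2.069 × 9.840 × 0.1199)) = 0.8206 s.

0.8206 s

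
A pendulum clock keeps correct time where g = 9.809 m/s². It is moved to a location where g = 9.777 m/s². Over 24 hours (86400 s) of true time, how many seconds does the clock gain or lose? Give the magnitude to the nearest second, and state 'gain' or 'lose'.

lose 141 s

The clock's period scales as T ∝ 1/√g, so T'/T = √(9.809/9.777) = 1.00164.
In 86400 s of true time the clock registers 86400/1.00164 = 86259.0 s, so it loses 141 s.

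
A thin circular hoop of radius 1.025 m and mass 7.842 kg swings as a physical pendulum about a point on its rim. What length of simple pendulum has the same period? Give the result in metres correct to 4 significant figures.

2.050 m

The equivalent simple-pendulum length is L_eq = I/(md), where I is about the pivot and d = 1.0250 m.
I_cm = mR² = 8.2390 kg·m², so I = I_cm + md² = 8.2390 + 8.2390 = 16.478 kg·m².
L_eq = 16.478/(7.842 × 1.0250) = 2.050 m.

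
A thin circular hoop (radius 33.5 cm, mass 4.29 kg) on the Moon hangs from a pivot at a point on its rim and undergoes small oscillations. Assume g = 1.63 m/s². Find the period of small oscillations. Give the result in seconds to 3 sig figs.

4.03 s

I_cm = mr² = 0.4814 kg·m². The pivot is at distance d = 0.335 m from the centre of mass.
By the parallel-axis theorem, I = I_cm + md² = 0.4814 + 0.4814 = 0.9629 kg·m².
T = 2π√(I/(mgd)) = 2π√(0.9629/(4.29 × 1.63 × 0.335)) = 4.03 s.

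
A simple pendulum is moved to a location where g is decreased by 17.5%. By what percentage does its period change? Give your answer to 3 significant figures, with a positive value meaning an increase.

10.1%

T ∝ 1/√g, so T'/T = 1/√(0.8250) = 1.101.
Percentage change in T = (1.101 − 1) × 100% = 10.1%.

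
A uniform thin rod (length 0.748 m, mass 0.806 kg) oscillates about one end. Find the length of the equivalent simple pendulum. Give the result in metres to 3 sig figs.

0.499 m

The equivalent simple-pendulum length is L_eq = I/(md), where I is about the pivot and d = 0.3740 m.
I_cm = (1/12)mL² = 0.03758 kg·m², so I = I_cm + md² = 0.03758 + 0.1127 = 0.1503 kg·m².
L_eq = 0.1503/(0.806 × 0.3740) = 0.499 m.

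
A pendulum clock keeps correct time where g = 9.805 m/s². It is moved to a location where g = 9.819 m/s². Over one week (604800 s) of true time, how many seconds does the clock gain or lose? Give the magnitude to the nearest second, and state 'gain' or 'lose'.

The clock's period scales as T ∝ 1/√g, so T'/T = √(9.805/9.819) = 0.999287.
In 604800 s of true time the clock registers 604800/0.999287 = 605231.6 s, so it gains 432 s.

gain 432 s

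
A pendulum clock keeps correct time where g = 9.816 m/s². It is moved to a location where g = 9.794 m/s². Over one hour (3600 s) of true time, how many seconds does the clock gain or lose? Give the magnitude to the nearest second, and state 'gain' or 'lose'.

lose 4 s

The clock's period scales as T ∝ 1/√g, so T'/T = √(9.816/9.794) = 1.00112.
In 3600 s of true time the clock registers 3600/1.00112 = 3596.0 s, so it loses 4 s.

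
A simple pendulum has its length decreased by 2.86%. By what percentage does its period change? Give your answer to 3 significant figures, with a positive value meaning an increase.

T ∝ √L, so T'/T = √(0.9714) = 0.9856.
Percentage change in T = (0.9856 − 1) × 100% = -1.44%.

-1.44%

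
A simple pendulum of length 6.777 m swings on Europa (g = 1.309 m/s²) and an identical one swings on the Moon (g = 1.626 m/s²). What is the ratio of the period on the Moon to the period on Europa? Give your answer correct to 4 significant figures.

0.8972

T ∝ 1/√g, so T₂/T₁ = √(g₁/g₂) = √(1.309/1.626) = 0.8972.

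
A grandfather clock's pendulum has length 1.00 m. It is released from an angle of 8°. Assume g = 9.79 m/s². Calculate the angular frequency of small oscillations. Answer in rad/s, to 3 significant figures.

ω = √(g/L) = √(9.79/1.00) = 3.13 rad/s.

3.13 rad/s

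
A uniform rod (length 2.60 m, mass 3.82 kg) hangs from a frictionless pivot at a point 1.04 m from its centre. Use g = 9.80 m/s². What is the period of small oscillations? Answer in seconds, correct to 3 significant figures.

For a physical pendulum T = 2π√(I/(mgd)), with d = 1.040 m from pivot to centre of mass.
I_cm = mL²/12 = 3.82 × 2.60²/12 = 2.152 kg·m²; I = I_cm + md² = 2.152 + 3.82 × 1.040² = 6.284 kg·m².
T = 2π√(6.284/(3.82 × 9.80 × 1.040)) = 2.52 s.

2.52 s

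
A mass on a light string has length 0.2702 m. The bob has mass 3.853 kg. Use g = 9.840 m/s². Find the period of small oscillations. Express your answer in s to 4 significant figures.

1.041 s

T = 2π√(L/g) = 2π√(0.2702/9.840) = 2π × 0.16571 = 1.041 s.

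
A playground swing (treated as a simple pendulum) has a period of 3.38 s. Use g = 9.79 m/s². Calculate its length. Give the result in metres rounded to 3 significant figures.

From T = 2π√(L/g), L = gT²/(4π²) = 9.79 × 3.380²/(4π²) = 2.83 m.

2.83 m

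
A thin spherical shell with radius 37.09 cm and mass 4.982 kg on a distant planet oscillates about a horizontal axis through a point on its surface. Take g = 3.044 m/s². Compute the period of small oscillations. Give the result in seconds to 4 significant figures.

2.831 s

I_cm = (2/3)mr² = 0.45691 kg·m². The pivot is at distance d = 0.3709 m from the centre of mass.
By the parallel-axis theorem, I = I_cm + md² = 0.45691 + 0.68536 = 1.1423 kg·m².
T = 2π√(I/(mgd)) = 2π√(1.1423/(4.982 × 3.044 × 0.3709)) = 2.831 s.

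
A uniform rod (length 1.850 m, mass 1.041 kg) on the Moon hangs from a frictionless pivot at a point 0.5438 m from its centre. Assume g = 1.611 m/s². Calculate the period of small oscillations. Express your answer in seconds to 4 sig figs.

For a physical pendulum T = 2π√(I/(mgd)), with d = 0.54380 m from pivot to centre of mass.
I_cm = mL²/12 = 1.041 × 1.850²/12 = 0.29690 kg·m²; I = I_cm + md² = 0.29690 + 1.041 × 0.54380² = 0.60474 kg·m².
T = 2π√(0.60474/(1.041 × 1.611 × 0.54380)) = 5.117 s.

5.117 s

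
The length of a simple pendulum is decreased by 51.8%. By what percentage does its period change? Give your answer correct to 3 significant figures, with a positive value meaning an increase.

-30.6%

T ∝ √L, so T'/T = √(0.4820) = 0.6943.
Percentage change in T = (0.6943 − 1) × 100% = -30.6%.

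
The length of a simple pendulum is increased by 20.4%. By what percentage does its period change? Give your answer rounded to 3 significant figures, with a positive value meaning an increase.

T ∝ √L, so T'/T = √(1.204) = 1.097.
Percentage change in T = (1.097 − 1) × 100% = 9.73%.

9.73%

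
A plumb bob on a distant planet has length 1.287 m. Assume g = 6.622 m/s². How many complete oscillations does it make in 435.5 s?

T = 2π√(L/g) = 2π√(1.287/6.622) = 2.7700 s.
Number of complete oscillations = ⌊435.5/2.7700⌋ = ⌊157.22⌋ = 157.

157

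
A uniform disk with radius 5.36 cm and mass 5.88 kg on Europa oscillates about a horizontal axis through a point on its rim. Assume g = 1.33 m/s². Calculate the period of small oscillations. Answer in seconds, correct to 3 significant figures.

I_cm = ½mr² = 0.008447 kg·m². The pivot is at distance d = 0.0536 m from the centre of mass.
By the parallel-axis theorem, I = I_cm + md² = 0.008447 + 0.01689 = 0.02534 kg·m².
T = 2π√(I/(mgd)) = 2π√(0.02534/(5.88 × 1.33 × 0.0536)) = 1.54 s.

1.54 s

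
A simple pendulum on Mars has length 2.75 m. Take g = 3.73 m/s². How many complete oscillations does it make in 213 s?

39

T = 2π√(L/g) = 2π√(2.75/3.73) = 5.395 s.
Number of complete oscillations = ⌊213/5.395⌋ = ⌊39.48⌋ = 39.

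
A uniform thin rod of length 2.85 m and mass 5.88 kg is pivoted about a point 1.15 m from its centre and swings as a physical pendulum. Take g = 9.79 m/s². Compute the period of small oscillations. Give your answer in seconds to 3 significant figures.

For a physical pendulum T = 2π√(I/(mgd)), with d = 1.150 m from pivot to centre of mass.
I_cm = mL²/12 = 5.88 × 2.85²/12 = 3.980 kg·m²; I = I_cm + md² = 3.980 + 5.88 × 1.150² = 11.76 kg·m².
T = 2π√(11.76/(5.88 × 9.79 × 1.150)) = 2.65 s.

2.65 s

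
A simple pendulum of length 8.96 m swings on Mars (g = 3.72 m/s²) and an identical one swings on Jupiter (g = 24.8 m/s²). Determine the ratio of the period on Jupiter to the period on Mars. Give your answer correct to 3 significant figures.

0.387

T ∝ 1/√g, so T₂/T₁ = √(g₁/g₂) = √(3.72/24.8) = 0.387.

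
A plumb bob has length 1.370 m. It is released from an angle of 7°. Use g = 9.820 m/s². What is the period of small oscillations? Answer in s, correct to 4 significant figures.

2.347 s

T = 2π√(L/g) = 2π√(1.370/9.820) = 2π × 0.37351 = 2.347 s.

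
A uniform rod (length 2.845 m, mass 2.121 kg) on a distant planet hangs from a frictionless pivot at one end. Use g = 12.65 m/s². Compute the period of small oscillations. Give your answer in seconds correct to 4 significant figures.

For a physical pendulum T = 2π√(I/(mgd)), with d = 1.4225 m from pivot to centre of mass.
I_cm = mL²/12 = 2.121 × 2.845²/12 = 1.4306 kg·m²; I = I_cm + md² = 1.4306 + 2.121 × 1.4225² = 5.7225 kg·m².
T = 2π√(5.7225/(2.121 × 12.65 × 1.4225)) = 2.433 s.

2.433 s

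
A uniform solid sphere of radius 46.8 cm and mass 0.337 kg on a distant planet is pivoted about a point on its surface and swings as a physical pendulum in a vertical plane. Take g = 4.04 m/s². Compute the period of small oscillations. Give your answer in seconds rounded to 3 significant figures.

I_cm = (2/5)mr² = 0.02952 kg·m². The pivot is at distance d = 0.468 m from the centre of mass.
By the parallel-axis theorem, I = I_cm + md² = 0.02952 + 0.07381 = 0.1033 kg·m².
T = 2π√(I/(mgd)) = 2π√(0.1033/(0.337 × 4.04 × 0.468)) = 2.53 s.

2.53 s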